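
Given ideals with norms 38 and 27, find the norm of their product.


N(IJ) = N(I) * N(J)
= 38 * 27
= 1026

1026


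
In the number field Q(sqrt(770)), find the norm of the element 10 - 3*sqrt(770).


N(a + b*sqrt(d)) = a^2 - d*b^2
= (10)^2 - (770)*(-3)^2
= 100 - 6930
= -6830

-6830


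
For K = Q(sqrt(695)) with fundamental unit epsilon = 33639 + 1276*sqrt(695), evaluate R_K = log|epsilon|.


epsilon = 33639 + 1276*sqrt(695)
= 67278.0000
R = ln(67278.0000)
= 11.1166

11.1166


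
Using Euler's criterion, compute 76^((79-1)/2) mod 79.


p = 79 is prime and the exponent is (p-1)/2 = 39, so by Euler's criterion 76^39 = (76/79) = +1 or -1 mod 79.
Compute by square-and-multiply:
  39 = 32 + 4 + 2 + 1 (binary 100111)
  Repeated squaring mod 79: 76^1 = 76, 76^2 = 9, 76^4 = 2, 76^8 = 4, 76^16 = 16, 76^32 = 19
  76^39 = 76^32 * 76^4 * 76^2 * 76^1 = 19 * 2 * 9 * 76 mod 79
    19 * 2 = 38 = 38 mod 79
    38 * 9 = 342 = 26 mod 79
    26 * 76 = 1976 = 1 mod 79
  76^39 = 1 mod 79
Result 1: 76 is a quadratic residue mod 79.
76^39 mod 79 = 1

1


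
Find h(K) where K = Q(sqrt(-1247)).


K = Q(sqrt(-1247)). d mod 4 = 1, so D = disc(K) = d = -1247
h(K) equals the number of primitive reduced positive-definite forms (a, b, c) = a*x^2 + b*x*y + c*y^2 with b^2 - 4ac = D,
where reduced means |b| <= a <= c, with b >= 0 whenever |b| = a or a = c, and primitive means gcd(a, b, c) = 1.
Reduced forces 3a^2 <= |D| = 1247, so 1 <= a <= 20; b must have the parity of D, and c = (b^2 - D)/(4a) must be an integer >= a.
Enumerate a = 1..20, b in [-a, a]:
  a=1: (1, 1, 312)  [1]
  a=2: (2, -1, 156), (2, 1, 156)  [2]
  a=3: (3, -1, 104), (3, 1, 104)  [2]
  a=4: (4, -1, 78), (4, 1, 78)  [2]
  a=5: none
  a=6: (6, -5, 53), (6, -1, 52), (6, 1, 52), (6, 5, 53)  [4]
  a=7: none
  a=8: (8, -1, 39), (8, 1, 39)  [2]
  a=9: (9, -7, 36), (9, 7, 36)  [2]
  a=10..11: none
  a=12: (12, -7, 27), (12, -1, 26), (12, 1, 26), (12, 7, 27)  [4]
  a=13: (13, -1, 24), (13, 1, 24)  [2]
  a=14..15: none
  a=16: (16, -15, 23), (16, 15, 23)  [2]
  a=17: none
  a=18: (18, -11, 19), (18, 7, 18), (18, 11, 19)  [3]
  a=19..20: none
Total reduced forms: 1 + 2 + 2 + 2 + 4 + 2 + 2 + 4 + 2 + 2 + 3 = 26
h = 26

26


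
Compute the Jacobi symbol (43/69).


Compute (43/69) via quadratic reciprocity:
  reciprocity: (43/69) -> +(69/43)
  reduce: (26/43)
  pull out 2: (2/43) = -1  (since 43 mod 8 = 3)
  reciprocity: (13/43) -> +(43/13)
  reduce: (4/13)
  pull out 2: (2/13) = -1  (since 13 mod 8 = 5)
  pull out 2: (2/13) = -1  (since 13 mod 8 = 5)
  (1/13) = 1
Product of signs = -1

-1


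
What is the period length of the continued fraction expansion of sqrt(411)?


Run the CF algorithm for sqrt(411).
a_0 = floor(sqrt(411)) = 20; set m_0=0, q_0=1.
Recurrence: m' = q*a - m,  q' = (d - m'^2)/q,  a' = floor((a_0 + m')/q').
  step 1: m=20, q=11, a=3
  step 2: m=13, q=22, a=1
  step 3: m=9, q=15, a=1
  step 4: m=6, q=25, a=1
  step 5: m=19, q=2, a=19
  step 6: m=19, q=25, a=1
  step 7: m=6, q=15, a=1
  step 8: m=9, q=22, a=1
  step 9: m=13, q=11, a=3
  step 10: m=20, q=1, a=40
a_10 = 2*a_0 = 40, so the period closes here.
sqrt(411) = [20; 3, 1, 1, 1, 19, 1, 1, 1, 3, 40]
Period length = 10

10


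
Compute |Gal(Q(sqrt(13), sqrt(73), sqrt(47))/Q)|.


The 3 square roots of distinct primes are multiplicatively independent over Q,
so [K:Q] = 2^3 and Gal(K/Q) is isomorphic to (Z/2Z)^3.
|Gal| = 2^3 = 8

8


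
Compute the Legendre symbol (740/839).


p = 839 is prime, so compute (740/839) with the reciprocity algorithm (Jacobi-symbol steps: pull out 2s via (2/n), flip via reciprocity, reduce):
  pull out 2: (2/839) = +1  (since 839 mod 8 = 7)
  pull out 2: (2/839) = +1  (since 839 mod 8 = 7)
  reciprocity: (185/839) -> +(839/185)
  reduce: (99/185)
  reciprocity: (99/185) -> +(185/99)
  reduce: (86/99)
  pull out 2: (2/99) = -1  (since 99 mod 8 = 3)
  reciprocity: (43/99) -> -(99/43)
  reduce: (13/43)
  reciprocity: (13/43) -> +(43/13)
  reduce: (4/13)
  pull out 2: (2/13) = -1  (since 13 mod 8 = 5)
  pull out 2: (2/13) = -1  (since 13 mod 8 = 5)
  (1/13) = 1
Product of signs = 1
(740/839) = 1

1


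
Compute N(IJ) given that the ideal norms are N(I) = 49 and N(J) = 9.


N(IJ) = N(I) * N(J)
= 49 * 9
= 441

441


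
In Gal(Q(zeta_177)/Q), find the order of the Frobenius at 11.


The Frobenius at p in Gal(Q(zeta_n)/Q) = (Z/nZ)* is the class of p, so its order is ord_177(11), the smallest k >= 1 with 11^k = 1 mod 177.
n = 177 = 3 * 59, phi(177) = 116; the order divides phi(n).
Divisors of 116: 1, 2, 4, 29, 58, 116
Repeated squaring mod 177: 11^1 = 11, 11^2 = 121, 11^4 = 127, 11^8 = 22, 11^16 = 130, 11^32 = 85, 11^64 = 145
Test divisors in increasing order:
  k=1: 11^1 = 11 mod 177
  k=2: 11^2 = 121 mod 177
  k=4: 11^4 = 127 mod 177
  k=29: 11^29 = 130 * 22 * 127 * 11 = 176 mod 177
  k=58: 11^58 = 85 * 130 * 22 * 121 = 1 mod 177  <- first divisor giving 1
Order = 58

58


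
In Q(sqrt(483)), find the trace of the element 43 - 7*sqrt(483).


Tr(a + b*sqrt(d)) = (a + b*sqrt(d)) + (a - b*sqrt(d)) = 2a
= 2 * (43)
= 86

86


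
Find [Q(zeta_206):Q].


The degree equals Euler's totient phi(206).
206 = 2 * 103
phi(206) = 102

102


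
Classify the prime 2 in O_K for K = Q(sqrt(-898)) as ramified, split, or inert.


K = Q(sqrt(-898)). Since d mod 4 = 2, disc(K) = -3592.
Check p | disc: -3592 mod 2 = 0.
p divides disc, so p ramifies: (p) = P^2 with e=2, f=1, g=1.
Therefore p is ramified.

ramified


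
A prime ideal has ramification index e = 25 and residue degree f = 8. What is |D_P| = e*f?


|D_P| = e * f
= 25 * 8
= 200

200


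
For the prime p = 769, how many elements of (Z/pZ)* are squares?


For prime p, the number of non-zero quadratic residues is (p-1)/2.
= (769-1)/2
= 384

384


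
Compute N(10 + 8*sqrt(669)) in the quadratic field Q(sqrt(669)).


N(a + b*sqrt(d)) = a^2 - d*b^2
= (10)^2 - (669)*(8)^2
= 100 - 42816
= -42716

-42716


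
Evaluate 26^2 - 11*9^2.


x^2 - d*y^2
= 26^2 - 11*9^2
= 676 - 891
= -215

-215


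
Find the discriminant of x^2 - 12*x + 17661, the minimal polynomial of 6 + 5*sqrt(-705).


The element 6 + 5*sqrt(-705) has minimal polynomial:
x^2 - 12*x + 17661
Discriminant = (-12)^2 - 4*(17661)
= 144 - 70644
= -70500

-70500


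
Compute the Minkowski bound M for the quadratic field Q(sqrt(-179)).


d = -179, d mod 4 = 1, so disc(K) = d = -179; |disc(K)| = 179
Imaginary quadratic field, so n = 2, s = r2 = 1, r1 = 0
M = (n!/n^n) * (4/pi)^s * sqrt(|disc(K)|) = (2!/2^2) * (4/pi)^1 * sqrt(179)
= 0.5 * 1.273240 * 13.379088
= 8.5174

8.5174


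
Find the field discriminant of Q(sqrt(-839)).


For K = Q(sqrt(d)) with d squarefree: disc(K) = d if d = 1 mod 4, and disc(K) = 4d if d = 2 or 3 mod 4.
Here d = -839, and d mod 4 = 1.
d = 1 mod 4 (O_K = Z[(1+sqrt(d))/2]), so disc(K) = d = -839

-839


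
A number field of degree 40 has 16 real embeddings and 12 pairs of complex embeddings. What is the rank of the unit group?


By Dirichlet's unit theorem:
rank = r1 + r2 - 1
= 16 + 12 - 1
= 27

27


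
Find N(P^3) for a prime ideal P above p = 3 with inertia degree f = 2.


N(P^a) = p^(a*f)
= 3^(3*2)
= 3^6
= 729

729


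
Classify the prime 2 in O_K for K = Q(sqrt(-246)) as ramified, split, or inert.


K = Q(sqrt(-246)). Since d mod 4 = 2, disc(K) = -984.
Check p | disc: -984 mod 2 = 0.
p divides disc, so p ramifies: (p) = P^2 with e=2, f=1, g=1.
Therefore p is ramified.

ramified


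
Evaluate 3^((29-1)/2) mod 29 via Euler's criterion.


p = 29 is prime and the exponent is (p-1)/2 = 14, so by Euler's criterion 3^14 = (3/29) = +1 or -1 mod 29.
Compute by square-and-multiply:
  14 = 8 + 4 + 2 (binary 1110)
  Repeated squaring mod 29: 3^1 = 3, 3^2 = 9, 3^4 = 23, 3^8 = 7
  3^14 = 3^8 * 3^4 * 3^2 = 7 * 23 * 9 mod 29
    7 * 23 = 161 = 16 mod 29
    16 * 9 = 144 = 28 mod 29
  3^14 = 28 mod 29
Result 28 = p - 1 = -1 mod 29: 3 is a quadratic non-residue mod 29. As a residue in [0, p-1] the value is 28.
3^14 mod 29 = 28

28


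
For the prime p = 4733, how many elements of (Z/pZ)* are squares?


For prime p, the number of non-zero quadratic residues is (p-1)/2.
= (4733-1)/2
= 2366

2366


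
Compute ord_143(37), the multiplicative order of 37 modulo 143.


We want ord_143(37), the smallest k >= 1 with 37^k = 1 mod 143.
n = 143 = 11 * 13, phi(143) = 120; the order divides phi(n).
Divisors of 120: 1, 2, 3, 4, 5, 6, 8, 10, 12, 15, 20, 24, 30, 40, 60, 120
Repeated squaring mod 143: 37^1 = 37, 37^2 = 82, 37^4 = 3, 37^8 = 9, 37^16 = 81, 37^32 = 126, 37^64 = 3
Test divisors in increasing order:
  k=1: 37^1 = 37 mod 143
  k=2: 37^2 = 82 mod 143
  k=3: 37^3 = 82 * 37 = 31 mod 143
  k=4: 37^4 = 3 mod 143
  k=5: 37^5 = 3 * 37 = 111 mod 143
  k=6: 37^6 = 3 * 82 = 103 mod 143
  k=8: 37^8 = 9 mod 143
  k=10: 37^10 = 9 * 82 = 23 mod 143
  k=12: 37^12 = 9 * 3 = 27 mod 143
  k=15: 37^15 = 9 * 3 * 82 * 37 = 122 mod 143
  k=20: 37^20 = 81 * 3 = 100 mod 143
  k=24: 37^24 = 81 * 9 = 14 mod 143
  k=30: 37^30 = 81 * 9 * 3 * 82 = 12 mod 143
  k=40: 37^40 = 126 * 9 = 133 mod 143
  k=60: 37^60 = 126 * 81 * 9 * 3 = 1 mod 143  <- first divisor giving 1
Order = 60

60


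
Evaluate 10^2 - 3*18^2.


x^2 - d*y^2
= 10^2 - 3*18^2
= 100 - 972
= -872

-872


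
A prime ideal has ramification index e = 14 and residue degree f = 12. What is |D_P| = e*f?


|D_P| = e * f
= 14 * 12
= 168

168


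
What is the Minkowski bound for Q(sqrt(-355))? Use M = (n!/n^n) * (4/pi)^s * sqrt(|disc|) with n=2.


d = -355, d mod 4 = 1, so disc(K) = d = -355; |disc(K)| = 355
Imaginary quadratic field, so n = 2, s = r2 = 1, r1 = 0
M = (n!/n^n) * (4/pi)^s * sqrt(|disc(K)|) = (2!/2^2) * (4/pi)^1 * sqrt(355)
= 0.5 * 1.273240 * 18.841444
= 11.9948

11.9948


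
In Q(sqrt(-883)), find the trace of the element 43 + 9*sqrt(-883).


Tr(a + b*sqrt(d)) = (a + b*sqrt(d)) + (a - b*sqrt(d)) = 2a
= 2 * (43)
= 86

86


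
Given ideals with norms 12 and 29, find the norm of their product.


N(IJ) = N(I) * N(J)
= 12 * 29
= 348

348


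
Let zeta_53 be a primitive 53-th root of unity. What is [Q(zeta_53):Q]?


The degree equals Euler's totient phi(53).
53 = 53
phi(53) = 52

52


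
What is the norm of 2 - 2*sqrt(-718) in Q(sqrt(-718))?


N(a + b*sqrt(d)) = a^2 - d*b^2
= (2)^2 - (-718)*(-2)^2
= 4 + 2872
= 2876

2876


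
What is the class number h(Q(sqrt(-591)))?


K = Q(sqrt(-591)). d mod 4 = 1, so D = disc(K) = d = -591
h(K) equals the number of primitive reduced positive-definite forms (a, b, c) = a*x^2 + b*x*y + c*y^2 with b^2 - 4ac = D,
where reduced means |b| <= a <= c, with b >= 0 whenever |b| = a or a = c, and primitive means gcd(a, b, c) = 1.
Reduced forces 3a^2 <= |D| = 591, so 1 <= a <= 14; b must have the parity of D, and c = (b^2 - D)/(4a) must be an integer >= a.
Enumerate a = 1..14, b in [-a, a]:
  a=1: (1, 1, 148)  [1]
  a=2: (2, -1, 74), (2, 1, 74)  [2]
  a=3: (3, 3, 50)  [1]
  a=4: (4, -1, 37), (4, 1, 37)  [2]
  a=5: (5, -3, 30), (5, 3, 30)  [2]
  a=6: (6, -3, 25), (6, 3, 25)  [2]
  a=7: (7, -5, 22), (7, 5, 22)  [2]
  a=8: (8, -7, 20), (8, 7, 20)  [2]
  a=9: none
  a=10: (10, -7, 16), (10, -3, 15), (10, 3, 15), (10, 7, 16)  [4]
  a=11: (11, -5, 14), (11, 5, 14)  [2]
  a=12: (12, -9, 14), (12, 9, 14)  [2]
  a=13..14: none
Total reduced forms: 1 + 2 + 1 + 2 + 2 + 2 + 2 + 2 + 4 + 2 + 2 = 22
h = 22

22


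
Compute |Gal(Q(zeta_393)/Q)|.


|Gal(Q(zeta_393)/Q)| = phi(393)
= 260

260


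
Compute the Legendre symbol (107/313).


p = 313 is prime, so compute (107/313) with the reciprocity algorithm (Jacobi-symbol steps: pull out 2s via (2/n), flip via reciprocity, reduce):
  reciprocity: (107/313) -> +(313/107)
  reduce: (99/107)
  reciprocity: (99/107) -> -(107/99)
  reduce: (8/99)
  pull out 2: (2/99) = -1  (since 99 mod 8 = 3)
  pull out 2: (2/99) = -1  (since 99 mod 8 = 3)
  pull out 2: (2/99) = -1  (since 99 mod 8 = 3)
  (1/99) = 1
Product of signs = 1
(107/313) = 1

1


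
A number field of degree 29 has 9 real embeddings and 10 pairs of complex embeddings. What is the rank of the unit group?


By Dirichlet's unit theorem:
rank = r1 + r2 - 1
= 9 + 10 - 1
= 18

18


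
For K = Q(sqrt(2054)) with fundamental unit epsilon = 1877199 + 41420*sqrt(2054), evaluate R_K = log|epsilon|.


epsilon = 1877199 + 41420*sqrt(2054)
= 3.7544e+06
R = ln(3.7544e+06)
= 15.1384

15.1384


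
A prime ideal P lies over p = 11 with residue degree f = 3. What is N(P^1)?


N(P^a) = p^(a*f)
= 11^(1*3)
= 11^3
= 1331

1331


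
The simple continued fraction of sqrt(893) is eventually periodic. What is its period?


Run the CF algorithm for sqrt(893).
a_0 = floor(sqrt(893)) = 29; set m_0=0, q_0=1.
Recurrence: m' = q*a - m,  q' = (d - m'^2)/q,  a' = floor((a_0 + m')/q').
  step 1: m=29, q=52, a=1
  step 2: m=23, q=7, a=7
  step 3: m=26, q=31, a=1
  step 4: m=5, q=28, a=1
  step 5: m=23, q=13, a=4
  step 6: m=29, q=4, a=14
  step 7: m=27, q=41, a=1
  step 8: m=14, q=17, a=2
  step 9: m=20, q=29, a=1
  step 10: m=9, q=28, a=1
  step 11: m=19, q=19, a=2
  step 12: m=19, q=28, a=1
  step 13: m=9, q=29, a=1
  step 14: m=20, q=17, a=2
  step 15: m=14, q=41, a=1
  step 16: m=27, q=4, a=14
  step 17: m=29, q=13, a=4
  step 18: m=23, q=28, a=1
  step 19: m=5, q=31, a=1
  step 20: m=26, q=7, a=7
  step 21: m=23, q=52, a=1
  step 22: m=29, q=1, a=58
a_22 = 2*a_0 = 58, so the period closes here.
sqrt(893) = [29; 1, 7, 1, 1, 4, 14, 1, 2, 1, 1, 2, 1, 1, 2, 1, 14, 4, 1, 1, 7, 1, 58]
Period length = 22

22


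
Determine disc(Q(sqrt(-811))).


For K = Q(sqrt(d)) with d squarefree: disc(K) = d if d = 1 mod 4, and disc(K) = 4d if d = 2 or 3 mod 4.
Here d = -811, and d mod 4 = 1.
d = 1 mod 4 (O_K = Z[(1+sqrt(d))/2]), so disc(K) = d = -811

-811


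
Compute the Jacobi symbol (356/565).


Compute (356/565) via quadratic reciprocity:
  pull out 2: (2/565) = -1  (since 565 mod 8 = 5)
  pull out 2: (2/565) = -1  (since 565 mod 8 = 5)
  reciprocity: (89/565) -> +(565/89)
  reduce: (31/89)
  reciprocity: (31/89) -> +(89/31)
  reduce: (27/31)
  reciprocity: (27/31) -> -(31/27)
  reduce: (4/27)
  pull out 2: (2/27) = -1  (since 27 mod 8 = 3)
  pull out 2: (2/27) = -1  (since 27 mod 8 = 3)
  (1/27) = 1
Product of signs = -1

-1


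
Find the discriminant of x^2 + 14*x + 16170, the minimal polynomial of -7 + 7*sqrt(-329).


The element -7 + 7*sqrt(-329) has minimal polynomial:
x^2 + 14*x + 16170
Discriminant = (14)^2 - 4*(16170)
= 196 - 64680
= -64484

-64484


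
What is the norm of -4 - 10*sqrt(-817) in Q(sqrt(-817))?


N(a + b*sqrt(d)) = a^2 - d*b^2
= (-4)^2 - (-817)*(-10)^2
= 16 + 81700
= 81716

81716


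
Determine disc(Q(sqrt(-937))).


For K = Q(sqrt(d)) with d squarefree: disc(K) = d if d = 1 mod 4, and disc(K) = 4d if d = 2 or 3 mod 4.
Here d = -937, and d mod 4 = 3.
d = 3 mod 4, not 1 (O_K = Z[sqrt(d)]), so disc(K) = 4d = 4 * (-937) = -3748

-3748


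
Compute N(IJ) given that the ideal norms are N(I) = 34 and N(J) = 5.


N(IJ) = N(I) * N(J)
= 34 * 5
= 170

170


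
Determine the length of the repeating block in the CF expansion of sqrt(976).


Run the CF algorithm for sqrt(976).
a_0 = floor(sqrt(976)) = 31; set m_0=0, q_0=1.
Recurrence: m' = q*a - m,  q' = (d - m'^2)/q,  a' = floor((a_0 + m')/q').
  step 1: m=31, q=15, a=4
  step 2: m=29, q=9, a=6
  step 3: m=25, q=39, a=1
  step 4: m=14, q=20, a=2
  step 5: m=26, q=15, a=3
  step 6: m=19, q=41, a=1
  step 7: m=22, q=12, a=4
  step 8: m=26, q=25, a=2
  step 9: m=24, q=16, a=3
  step 10: m=24, q=25, a=2
  step 11: m=26, q=12, a=4
  step 12: m=22, q=41, a=1
  step 13: m=19, q=15, a=3
  step 14: m=26, q=20, a=2
  step 15: m=14, q=39, a=1
  step 16: m=25, q=9, a=6
  step 17: m=29, q=15, a=4
  step 18: m=31, q=1, a=62
a_18 = 2*a_0 = 62, so the period closes here.
sqrt(976) = [31; 4, 6, 1, 2, 3, 1, 4, 2, 3, 2, 4, 1, 3, 2, 1, 6, 4, 62]
Period length = 18

18


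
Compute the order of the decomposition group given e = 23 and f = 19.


|D_P| = e * f
= 23 * 19
= 437

437


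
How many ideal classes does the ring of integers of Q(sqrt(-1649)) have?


K = Q(sqrt(-1649)). d mod 4 = 3, so D = disc(K) = 4d = -6596
h(K) equals the number of primitive reduced positive-definite forms (a, b, c) = a*x^2 + b*x*y + c*y^2 with b^2 - 4ac = D,
where reduced means |b| <= a <= c, with b >= 0 whenever |b| = a or a = c, and primitive means gcd(a, b, c) = 1.
Reduced forces 3a^2 <= |D| = 6596, so 1 <= a <= 46; b must have the parity of D, and c = (b^2 - D)/(4a) must be an integer >= a.
Enumerate a = 1..46, b in [-a, a]:
  a=1: (1, 0, 1649)  [1]
  a=2: (2, 2, 825)  [1]
  a=3: (3, -2, 550), (3, 2, 550)  [2]
  a=4: none
  a=5: (5, -2, 330), (5, 2, 330)  [2]
  a=6: (6, -2, 275), (6, 2, 275)  [2]
  a=7..8: none
  a=9: (9, -8, 185), (9, 8, 185)  [2]
  a=10: (10, -2, 165), (10, 2, 165)  [2]
  a=11: (11, -2, 150), (11, 2, 150)  [2]
  a=12..14: none
  a=15: (15, -8, 111), (15, -2, 110), (15, 2, 110), (15, 8, 111)  [4]
  a=16: none
  a=17: (17, 0, 97)  [1]
  a=18: (18, -10, 93), (18, 10, 93)  [2]
  a=19: (19, -4, 87), (19, 4, 87)  [2]
  a=20..21: none
  a=22: (22, -2, 75), (22, 2, 75)  [2]
  a=23..24: none
  a=25: (25, -2, 66), (25, 2, 66)  [2]
  a=26: none
  a=27: (27, -10, 62), (27, 10, 62)  [2]
  a=28: none
  a=29: (29, -4, 57), (29, 4, 57)  [2]
  a=30: (30, -22, 59), (30, -2, 55), (30, 2, 55), (30, 22, 59)  [4]
  a=31: (31, -10, 54), (31, 10, 54)  [2]
  a=32: none
  a=33: (33, -20, 53), (33, -2, 50), (33, 2, 50), (33, 20, 53)  [4]
  a=34: (34, 34, 57)  [1]
  a=35..36: none
  a=37: (37, -8, 45), (37, 8, 45)  [2]
  a=38: (38, -34, 51), (38, 34, 51)  [2]
  a=39..40: none
  a=41: (41, -28, 45), (41, 28, 45)  [2]
  a=42..46: none
Total reduced forms: 1 + 1 + 2 + 2 + 2 + 2 + 2 + 2 + 4 + 1 + 2 + 2 + 2 + 2 + 2 + 2 + 4 + 2 + 4 + 1 + 2 + 2 + 2 = 48
h = 48

48


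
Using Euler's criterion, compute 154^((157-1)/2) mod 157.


p = 157 is prime and the exponent is (p-1)/2 = 78, so by Euler's criterion 154^78 = (154/157) = +1 or -1 mod 157.
Compute by square-and-multiply:
  78 = 64 + 8 + 4 + 2 (binary 1001110)
  Repeated squaring mod 157: 154^1 = 154, 154^2 = 9, 154^4 = 81, 154^8 = 124, 154^16 = 147, 154^32 = 100, 154^64 = 109
  154^78 = 154^64 * 154^8 * 154^4 * 154^2 = 109 * 124 * 81 * 9 mod 157
    109 * 124 = 13516 = 14 mod 157
    14 * 81 = 1134 = 35 mod 157
    35 * 9 = 315 = 1 mod 157
  154^78 = 1 mod 157
Result 1: 154 is a quadratic residue mod 157.
154^78 mod 157 = 1

1


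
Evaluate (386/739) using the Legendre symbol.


p = 739 is prime, so compute (386/739) with the reciprocity algorithm (Jacobi-symbol steps: pull out 2s via (2/n), flip via reciprocity, reduce):
  pull out 2: (2/739) = -1  (since 739 mod 8 = 3)
  reciprocity: (193/739) -> +(739/193)
  reduce: (160/193)
  pull out 2: (2/193) = +1  (since 193 mod 8 = 1)
  pull out 2: (2/193) = +1  (since 193 mod 8 = 1)
  pull out 2: (2/193) = +1  (since 193 mod 8 = 1)
  pull out 2: (2/193) = +1  (since 193 mod 8 = 1)
  pull out 2: (2/193) = +1  (since 193 mod 8 = 1)
  reciprocity: (5/193) -> +(193/5)
  reduce: (3/5)
  reciprocity: (3/5) -> +(5/3)
  reduce: (2/3)
  pull out 2: (2/3) = -1  (since 3 mod 8 = 3)
  (1/3) = 1
Product of signs = 1
(386/739) = 1

1


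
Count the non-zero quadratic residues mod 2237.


For prime p, the number of non-zero quadratic residues is (p-1)/2.
= (2237-1)/2
= 1118

1118


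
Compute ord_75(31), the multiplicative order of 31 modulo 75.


We want ord_75(31), the smallest k >= 1 with 31^k = 1 mod 75.
n = 75 = 3 * 5^2, phi(75) = 40; the order divides phi(n).
Divisors of 40: 1, 2, 4, 5, 8, 10, 20, 40
Repeated squaring mod 75: 31^1 = 31, 31^2 = 61, 31^4 = 46, 31^8 = 16, 31^16 = 31, 31^32 = 61
Test divisors in increasing order:
  k=1: 31^1 = 31 mod 75
  k=2: 31^2 = 61 mod 75
  k=4: 31^4 = 46 mod 75
  k=5: 31^5 = 46 * 31 = 1 mod 75  <- first divisor giving 1
Order = 5

5


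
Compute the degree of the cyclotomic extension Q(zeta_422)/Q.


The degree equals Euler's totient phi(422).
422 = 2 * 211
phi(422) = 210

210


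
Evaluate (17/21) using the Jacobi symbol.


Compute (17/21) via quadratic reciprocity:
  reciprocity: (17/21) -> +(21/17)
  reduce: (4/17)
  pull out 2: (2/17) = +1  (since 17 mod 8 = 1)
  pull out 2: (2/17) = +1  (since 17 mod 8 = 1)
  (1/17) = 1
Product of signs = 1

1


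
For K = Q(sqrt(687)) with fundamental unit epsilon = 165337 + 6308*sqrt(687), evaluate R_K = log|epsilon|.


epsilon = 165337 + 6308*sqrt(687)
= 330674.0000
R = ln(330674.0000)
= 12.7089

12.7089


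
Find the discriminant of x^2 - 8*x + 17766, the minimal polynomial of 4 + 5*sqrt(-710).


The element 4 + 5*sqrt(-710) has minimal polynomial:
x^2 - 8*x + 17766
Discriminant = (-8)^2 - 4*(17766)
= 64 - 71064
= -71000

-71000


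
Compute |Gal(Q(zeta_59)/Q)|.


|Gal(Q(zeta_59)/Q)| = phi(59)
= 58

58


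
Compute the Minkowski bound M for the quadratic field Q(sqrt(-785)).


d = -785, d mod 4 = 3, so disc(K) = 4d = -3140; |disc(K)| = 3140
Imaginary quadratic field, so n = 2, s = r2 = 1, r1 = 0
M = (n!/n^n) * (4/pi)^s * sqrt(|disc(K)|) = (2!/2^2) * (4/pi)^1 * sqrt(3140)
= 0.5 * 1.273240 * 56.035703
= 35.6734

35.6734


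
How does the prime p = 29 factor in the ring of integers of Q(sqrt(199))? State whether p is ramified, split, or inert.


K = Q(sqrt(199)). Since d mod 4 = 3, disc(K) = 796.
Check p | disc: 796 mod 29 = 13.
p does not divide disc. Compute Legendre symbol (d/p):
25^((29-1)/2) mod 29 = 1
(d/p) = 1, so p splits: (p) = P*P' with e=1, f=1, g=2.
Therefore p is split.

split


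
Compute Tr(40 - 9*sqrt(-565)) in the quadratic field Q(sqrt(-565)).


Tr(a + b*sqrt(d)) = (a + b*sqrt(d)) + (a - b*sqrt(d)) = 2a
= 2 * (40)
= 80

80


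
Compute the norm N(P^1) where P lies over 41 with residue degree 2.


N(P^a) = p^(a*f)
= 41^(1*2)
= 41^2
= 1681

1681


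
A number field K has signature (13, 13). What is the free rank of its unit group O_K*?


By Dirichlet's unit theorem:
rank = r1 + r2 - 1
= 13 + 13 - 1
= 25

25


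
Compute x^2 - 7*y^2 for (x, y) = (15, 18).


x^2 - d*y^2
= 15^2 - 7*18^2
= 225 - 2268
= -2043

-2043


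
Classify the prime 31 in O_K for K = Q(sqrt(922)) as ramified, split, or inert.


K = Q(sqrt(922)). Since d mod 4 = 2, disc(K) = 3688.
Check p | disc: 3688 mod 31 = 30.
p does not divide disc. Compute Legendre symbol (d/p):
23^((31-1)/2) mod 31 = -1
(d/p) = -1, so p is inert: (p) stays prime with e=1, f=2, g=1.
Therefore p is inert.

inert


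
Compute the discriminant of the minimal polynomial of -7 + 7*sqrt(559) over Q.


The element -7 + 7*sqrt(559) has minimal polynomial:
x^2 + 14*x - 27342
Discriminant = (14)^2 - 4*(-27342)
= 196 + 109368
= 109564

109564


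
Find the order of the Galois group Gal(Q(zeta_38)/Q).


|Gal(Q(zeta_38)/Q)| = phi(38)
= 18

18


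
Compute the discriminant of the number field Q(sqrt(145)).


For K = Q(sqrt(d)) with d squarefree: disc(K) = d if d = 1 mod 4, and disc(K) = 4d if d = 2 or 3 mod 4.
Here d = 145, and d mod 4 = 1.
d = 1 mod 4 (O_K = Z[(1+sqrt(d))/2]), so disc(K) = d = 145

145


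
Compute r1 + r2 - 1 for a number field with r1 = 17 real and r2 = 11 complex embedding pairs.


By Dirichlet's unit theorem:
rank = r1 + r2 - 1
= 17 + 11 - 1
= 27

27


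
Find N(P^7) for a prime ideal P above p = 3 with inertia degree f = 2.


N(P^a) = p^(a*f)
= 3^(7*2)
= 3^14
= 4782969

4782969


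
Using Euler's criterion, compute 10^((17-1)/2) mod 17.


p = 17 is prime and the exponent is (p-1)/2 = 8, so by Euler's criterion 10^8 = (10/17) = +1 or -1 mod 17.
Compute by square-and-multiply:
  8 = 8 (binary 1000)
  Repeated squaring mod 17: 10^1 = 10, 10^2 = 15, 10^4 = 4, 10^8 = 16
  10^8 = 16 mod 17
Result 16 = p - 1 = -1 mod 17: 10 is a quadratic non-residue mod 17. As a residue in [0, p-1] the value is 16.
10^8 mod 17 = 16

16


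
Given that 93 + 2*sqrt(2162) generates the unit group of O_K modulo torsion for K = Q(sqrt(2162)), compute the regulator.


epsilon = 93 + 2*sqrt(2162)
= 185.9946
R = ln(185.9946)
= 5.2257

5.2257


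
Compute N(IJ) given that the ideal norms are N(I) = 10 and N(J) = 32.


N(IJ) = N(I) * N(J)
= 10 * 32
= 320

320


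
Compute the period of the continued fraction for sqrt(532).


Run the CF algorithm for sqrt(532).
a_0 = floor(sqrt(532)) = 23; set m_0=0, q_0=1.
Recurrence: m' = q*a - m,  q' = (d - m'^2)/q,  a' = floor((a_0 + m')/q').
  step 1: m=23, q=3, a=15
  step 2: m=22, q=16, a=2
  step 3: m=10, q=27, a=1
  step 4: m=17, q=9, a=4
  step 5: m=19, q=19, a=2
  step 6: m=19, q=9, a=4
  step 7: m=17, q=27, a=1
  step 8: m=10, q=16, a=2
  step 9: m=22, q=3, a=15
  step 10: m=23, q=1, a=46
a_10 = 2*a_0 = 46, so the period closes here.
sqrt(532) = [23; 15, 2, 1, 4, 2, 4, 1, 2, 15, 46]
Period length = 10

10


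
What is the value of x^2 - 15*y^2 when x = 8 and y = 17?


x^2 - d*y^2
= 8^2 - 15*17^2
= 64 - 4335
= -4271

-4271


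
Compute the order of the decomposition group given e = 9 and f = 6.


|D_P| = e * f
= 9 * 6
= 54

54


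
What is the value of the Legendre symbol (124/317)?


p = 317 is prime, so compute (124/317) with the reciprocity algorithm (Jacobi-symbol steps: pull out 2s via (2/n), flip via reciprocity, reduce):
  pull out 2: (2/317) = -1  (since 317 mod 8 = 5)
  pull out 2: (2/317) = -1  (since 317 mod 8 = 5)
  reciprocity: (31/317) -> +(317/31)
  reduce: (7/31)
  reciprocity: (7/31) -> -(31/7)
  reduce: (3/7)
  reciprocity: (3/7) -> -(7/3)
  reduce: (1/3)
  (1/3) = 1
Product of signs = 1
(124/317) = 1

1


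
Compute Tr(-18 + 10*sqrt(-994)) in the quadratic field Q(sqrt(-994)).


Tr(a + b*sqrt(d)) = (a + b*sqrt(d)) + (a - b*sqrt(d)) = 2a
= 2 * (-18)
= -36

-36


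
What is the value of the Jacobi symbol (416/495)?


Compute (416/495) via quadratic reciprocity:
  pull out 2: (2/495) = +1  (since 495 mod 8 = 7)
  pull out 2: (2/495) = +1  (since 495 mod 8 = 7)
  pull out 2: (2/495) = +1  (since 495 mod 8 = 7)
  pull out 2: (2/495) = +1  (since 495 mod 8 = 7)
  pull out 2: (2/495) = +1  (since 495 mod 8 = 7)
  reciprocity: (13/495) -> +(495/13)
  reduce: (1/13)
  (1/13) = 1
Product of signs = 1

1


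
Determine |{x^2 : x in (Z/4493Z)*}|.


For prime p, the number of non-zero quadratic residues is (p-1)/2.
= (4493-1)/2
= 2246

2246


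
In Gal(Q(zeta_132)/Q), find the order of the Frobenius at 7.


The Frobenius at p in Gal(Q(zeta_n)/Q) = (Z/nZ)* is the class of p, so its order is ord_132(7), the smallest k >= 1 with 7^k = 1 mod 132.
n = 132 = 2^2 * 3 * 11, phi(132) = 40; the order divides phi(n).
Divisors of 40: 1, 2, 4, 5, 8, 10, 20, 40
Repeated squaring mod 132: 7^1 = 7, 7^2 = 49, 7^4 = 25, 7^8 = 97, 7^16 = 37, 7^32 = 49
Test divisors in increasing order:
  k=1: 7^1 = 7 mod 132
  k=2: 7^2 = 49 mod 132
  k=4: 7^4 = 25 mod 132
  k=5: 7^5 = 25 * 7 = 43 mod 132
  k=8: 7^8 = 97 mod 132
  k=10: 7^10 = 97 * 49 = 1 mod 132  <- first divisor giving 1
Order = 10

10


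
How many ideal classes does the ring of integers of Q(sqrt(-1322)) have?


K = Q(sqrt(-1322)). d mod 4 = 2, so D = disc(K) = 4d = -5288
h(K) equals the number of primitive reduced positive-definite forms (a, b, c) = a*x^2 + b*x*y + c*y^2 with b^2 - 4ac = D,
where reduced means |b| <= a <= c, with b >= 0 whenever |b| = a or a = c, and primitive means gcd(a, b, c) = 1.
Reduced forces 3a^2 <= |D| = 5288, so 1 <= a <= 41; b must have the parity of D, and c = (b^2 - D)/(4a) must be an integer >= a.
Enumerate a = 1..41, b in [-a, a]:
  a=1: (1, 0, 1322)  [1]
  a=2: (2, 0, 661)  [1]
  a=3: (3, -2, 441), (3, 2, 441)  [2]
  a=4..5: none
  a=6: (6, -4, 221), (6, 4, 221)  [2]
  a=7: (7, -2, 189), (7, 2, 189)  [2]
  a=8: none
  a=9: (9, -2, 147), (9, 2, 147)  [2]
  a=10: none
  a=11: (11, -6, 121), (11, 6, 121)  [2]
  a=12: none
  a=13: (13, -4, 102), (13, 4, 102)  [2]
  a=14: (14, -12, 97), (14, 12, 97)  [2]
  a=15..16: none
  a=17: (17, -4, 78), (17, 4, 78)  [2]
  a=18: (18, -16, 77), (18, 16, 77)  [2]
  a=19..20: none
  a=21: (21, -16, 66), (21, -2, 63), (21, 2, 63), (21, 16, 66)  [4]
  a=22: (22, -16, 63), (22, 16, 63)  [2]
  a=23: (23, -18, 61), (23, 18, 61)  [2]
  a=24..25: none
  a=26: (26, -4, 51), (26, 4, 51)  [2]
  a=27: (27, -2, 49), (27, 2, 49)  [2]
  a=28..32: none
  a=33: (33, -28, 46), (33, -16, 42), (33, 16, 42), (33, 28, 46)  [4]
  a=34: (34, -4, 39), (34, 4, 39)  [2]
  a=35..36: none
  a=37: (37, -22, 39), (37, 22, 39)  [2]
  a=38..40: none
  a=41: (41, -40, 42), (41, 40, 42)  [2]
Total reduced forms: 1 + 1 + 2 + 2 + 2 + 2 + 2 + 2 + 2 + 2 + 2 + 4 + 2 + 2 + 2 + 2 + 4 + 2 + 2 + 2 = 42
h = 42

42


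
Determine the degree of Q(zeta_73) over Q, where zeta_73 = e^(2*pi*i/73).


The degree equals Euler's totient phi(73).
73 = 73
phi(73) = 72

72


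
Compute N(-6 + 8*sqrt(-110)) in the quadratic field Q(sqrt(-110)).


N(a + b*sqrt(d)) = a^2 - d*b^2
= (-6)^2 - (-110)*(8)^2
= 36 + 7040
= 7076

7076


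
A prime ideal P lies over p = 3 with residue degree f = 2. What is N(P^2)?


N(P^a) = p^(a*f)
= 3^(2*2)
= 3^4
= 81

81


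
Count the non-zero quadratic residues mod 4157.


For prime p, the number of non-zero quadratic residues is (p-1)/2.
= (4157-1)/2
= 2078

2078


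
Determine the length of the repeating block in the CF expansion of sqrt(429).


Run the CF algorithm for sqrt(429).
a_0 = floor(sqrt(429)) = 20; set m_0=0, q_0=1.
Recurrence: m' = q*a - m,  q' = (d - m'^2)/q,  a' = floor((a_0 + m')/q').
  step 1: m=20, q=29, a=1
  step 2: m=9, q=12, a=2
  step 3: m=15, q=17, a=2
  step 4: m=19, q=4, a=9
  step 5: m=17, q=35, a=1
  step 6: m=18, q=3, a=12
  step 7: m=18, q=35, a=1
  step 8: m=17, q=4, a=9
  step 9: m=19, q=17, a=2
  step 10: m=15, q=12, a=2
  step 11: m=9, q=29, a=1
  step 12: m=20, q=1, a=40
a_12 = 2*a_0 = 40, so the period closes here.
sqrt(429) = [20; 1, 2, 2, 9, 1, 12, 1, 9, 2, 2, 1, 40]
Period length = 12

12


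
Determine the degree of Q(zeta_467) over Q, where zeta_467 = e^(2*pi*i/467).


The degree equals Euler's totient phi(467).
467 = 467
phi(467) = 466

466


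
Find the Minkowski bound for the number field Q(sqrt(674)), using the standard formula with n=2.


d = 674, d mod 4 = 2, so disc(K) = 4d = 2696; |disc(K)| = 2696
Real quadratic field, so n = 2, s = r2 = 0, r1 = 2
M = (n!/n^n) * (4/pi)^s * sqrt(|disc(K)|) = (2!/2^2) * (4/pi)^0 * sqrt(2696)
= 0.5 * 1.000000 * 51.923020
= 25.9615

25.9615


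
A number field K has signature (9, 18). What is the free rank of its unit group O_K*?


By Dirichlet's unit theorem:
rank = r1 + r2 - 1
= 9 + 18 - 1
= 26

26


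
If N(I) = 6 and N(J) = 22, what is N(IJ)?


N(IJ) = N(I) * N(J)
= 6 * 22
= 132

132


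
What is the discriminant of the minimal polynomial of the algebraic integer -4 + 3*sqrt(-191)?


The element -4 + 3*sqrt(-191) has minimal polynomial:
x^2 + 8*x + 1735
Discriminant = (8)^2 - 4*(1735)
= 64 - 6940
= -6876

-6876


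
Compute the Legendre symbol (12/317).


p = 317 is prime, so compute (12/317) with the reciprocity algorithm (Jacobi-symbol steps: pull out 2s via (2/n), flip via reciprocity, reduce):
  pull out 2: (2/317) = -1  (since 317 mod 8 = 5)
  pull out 2: (2/317) = -1  (since 317 mod 8 = 5)
  reciprocity: (3/317) -> +(317/3)
  reduce: (2/3)
  pull out 2: (2/3) = -1  (since 3 mod 8 = 3)
  (1/3) = 1
Product of signs = -1
(12/317) = -1

-1


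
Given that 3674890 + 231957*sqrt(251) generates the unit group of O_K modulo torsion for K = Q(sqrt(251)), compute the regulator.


epsilon = 3674890 + 231957*sqrt(251)
= 7.3498e+06
R = ln(7.3498e+06)
= 15.8102

15.8102


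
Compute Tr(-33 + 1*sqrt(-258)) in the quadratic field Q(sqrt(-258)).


Tr(a + b*sqrt(d)) = (a + b*sqrt(d)) + (a - b*sqrt(d)) = 2a
= 2 * (-33)
= -66

-66


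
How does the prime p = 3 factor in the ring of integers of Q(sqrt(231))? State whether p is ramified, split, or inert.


K = Q(sqrt(231)). Since d mod 4 = 3, disc(K) = 924.
Check p | disc: 924 mod 3 = 0.
p divides disc, so p ramifies: (p) = P^2 with e=2, f=1, g=1.
Therefore p is ramified.

ramified


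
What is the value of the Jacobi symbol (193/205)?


Compute (193/205) via quadratic reciprocity:
  reciprocity: (193/205) -> +(205/193)
  reduce: (12/193)
  pull out 2: (2/193) = +1  (since 193 mod 8 = 1)
  pull out 2: (2/193) = +1  (since 193 mod 8 = 1)
  reciprocity: (3/193) -> +(193/3)
  reduce: (1/3)
  (1/3) = 1
Product of signs = 1

1


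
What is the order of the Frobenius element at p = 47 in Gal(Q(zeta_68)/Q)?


The Frobenius at p in Gal(Q(zeta_n)/Q) = (Z/nZ)* is the class of p, so its order is ord_68(47), the smallest k >= 1 with 47^k = 1 mod 68.
n = 68 = 2^2 * 17, phi(68) = 32; the order divides phi(n).
Divisors of 32: 1, 2, 4, 8, 16, 32
Repeated squaring mod 68: 47^1 = 47, 47^2 = 33, 47^4 = 1, 47^8 = 1, 47^16 = 1, 47^32 = 1
Test divisors in increasing order:
  k=1: 47^1 = 47 mod 68
  k=2: 47^2 = 33 mod 68
  k=4: 47^4 = 1 mod 68  <- first divisor giving 1
Order = 4

4


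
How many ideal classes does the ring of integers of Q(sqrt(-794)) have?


K = Q(sqrt(-794)). d mod 4 = 2, so D = disc(K) = 4d = -3176
h(K) equals the number of primitive reduced positive-definite forms (a, b, c) = a*x^2 + b*x*y + c*y^2 with b^2 - 4ac = D,
where reduced means |b| <= a <= c, with b >= 0 whenever |b| = a or a = c, and primitive means gcd(a, b, c) = 1.
Reduced forces 3a^2 <= |D| = 3176, so 1 <= a <= 32; b must have the parity of D, and c = (b^2 - D)/(4a) must be an integer >= a.
Enumerate a = 1..32, b in [-a, a]:
  a=1: (1, 0, 794)  [1]
  a=2: (2, 0, 397)  [1]
  a=3: (3, -2, 265), (3, 2, 265)  [2]
  a=4: none
  a=5: (5, -2, 159), (5, 2, 159)  [2]
  a=6: (6, -4, 133), (6, 4, 133)  [2]
  a=7: (7, -4, 114), (7, 4, 114)  [2]
  a=8: none
  a=9: (9, -8, 90), (9, 8, 90)  [2]
  a=10: (10, -8, 81), (10, 8, 81)  [2]
  a=11: (11, -6, 73), (11, 6, 73)  [2]
  a=12: none
  a=13: (13, -10, 63), (13, 10, 63)  [2]
  a=14: (14, -4, 57), (14, 4, 57)  [2]
  a=15: (15, -8, 54), (15, -2, 53), (15, 2, 53), (15, 8, 54)  [4]
  a=16..17: none
  a=18: (18, -8, 45), (18, 8, 45)  [2]
  a=19: (19, -4, 42), (19, 4, 42)  [2]
  a=20: none
  a=21: (21, -10, 39), (21, -4, 38), (21, 4, 38), (21, 10, 39)  [4]
  a=22: (22, -16, 39), (22, 16, 39)  [2]
  a=23..24: none
  a=25: (25, -18, 35), (25, 18, 35)  [2]
  a=26: (26, -16, 33), (26, 16, 33)  [2]
  a=27: (27, -8, 30), (27, 8, 30)  [2]
  a=28..29: none
  a=30: (30, -28, 33), (30, 28, 33)  [2]
  a=31..32: none
Total reduced forms: 1 + 1 + 2 + 2 + 2 + 2 + 2 + 2 + 2 + 2 + 2 + 4 + 2 + 2 + 4 + 2 + 2 + 2 + 2 + 2 = 42
h = 42

42


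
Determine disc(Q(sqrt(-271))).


For K = Q(sqrt(d)) with d squarefree: disc(K) = d if d = 1 mod 4, and disc(K) = 4d if d = 2 or 3 mod 4.
Here d = -271, and d mod 4 = 1.
d = 1 mod 4 (O_K = Z[(1+sqrt(d))/2]), so disc(K) = d = -271

-271


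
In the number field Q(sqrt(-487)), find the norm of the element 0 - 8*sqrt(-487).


N(a + b*sqrt(d)) = a^2 - d*b^2
= (0)^2 - (-487)*(-8)^2
= 0 + 31168
= 31168

31168


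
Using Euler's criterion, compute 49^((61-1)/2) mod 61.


p = 61 is prime and the exponent is (p-1)/2 = 30, so by Euler's criterion 49^30 = (49/61) = +1 or -1 mod 61.
Compute by square-and-multiply:
  30 = 16 + 8 + 4 + 2 (binary 11110)
  Repeated squaring mod 61: 49^1 = 49, 49^2 = 22, 49^4 = 57, 49^8 = 16, 49^16 = 12
  49^30 = 49^16 * 49^8 * 49^4 * 49^2 = 12 * 16 * 57 * 22 mod 61
    12 * 16 = 192 = 9 mod 61
    9 * 57 = 513 = 25 mod 61
    25 * 22 = 550 = 1 mod 61
  49^30 = 1 mod 61
Result 1: 49 is a quadratic residue mod 61.
49^30 mod 61 = 1

1


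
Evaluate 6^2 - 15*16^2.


x^2 - d*y^2
= 6^2 - 15*16^2
= 36 - 3840
= -3804

-3804


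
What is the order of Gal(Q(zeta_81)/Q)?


|Gal(Q(zeta_81)/Q)| = phi(81)
= 54

54


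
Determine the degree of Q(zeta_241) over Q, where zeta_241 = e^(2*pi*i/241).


The degree equals Euler's totient phi(241).
241 = 241
phi(241) = 240

240


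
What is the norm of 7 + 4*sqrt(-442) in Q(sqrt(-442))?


N(a + b*sqrt(d)) = a^2 - d*b^2
= (7)^2 - (-442)*(4)^2
= 49 + 7072
= 7121

7121


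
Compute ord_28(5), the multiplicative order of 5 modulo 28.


We want ord_28(5), the smallest k >= 1 with 5^k = 1 mod 28.
n = 28 = 2^2 * 7, phi(28) = 12; the order divides phi(n).
Divisors of 12: 1, 2, 3, 4, 6, 12
Repeated squaring mod 28: 5^1 = 5, 5^2 = 25, 5^4 = 9, 5^8 = 25
Test divisors in increasing order:
  k=1: 5^1 = 5 mod 28
  k=2: 5^2 = 25 mod 28
  k=3: 5^3 = 25 * 5 = 13 mod 28
  k=4: 5^4 = 9 mod 28
  k=6: 5^6 = 9 * 25 = 1 mod 28  <- first divisor giving 1
Order = 6

6


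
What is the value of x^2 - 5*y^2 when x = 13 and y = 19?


x^2 - d*y^2
= 13^2 - 5*19^2
= 169 - 1805
= -1636

-1636


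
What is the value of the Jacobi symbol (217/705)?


Compute (217/705) via quadratic reciprocity:
  reciprocity: (217/705) -> +(705/217)
  reduce: (54/217)
  pull out 2: (2/217) = +1  (since 217 mod 8 = 1)
  reciprocity: (27/217) -> +(217/27)
  reduce: (1/27)
  (1/27) = 1
Product of signs = 1

1


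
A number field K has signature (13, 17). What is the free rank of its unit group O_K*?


By Dirichlet's unit theorem:
rank = r1 + r2 - 1
= 13 + 17 - 1
= 29

29


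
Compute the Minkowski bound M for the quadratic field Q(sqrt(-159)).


d = -159, d mod 4 = 1, so disc(K) = d = -159; |disc(K)| = 159
Imaginary quadratic field, so n = 2, s = r2 = 1, r1 = 0
M = (n!/n^n) * (4/pi)^s * sqrt(|disc(K)|) = (2!/2^2) * (4/pi)^1 * sqrt(159)
= 0.5 * 1.273240 * 12.609520
= 8.0275

8.0275


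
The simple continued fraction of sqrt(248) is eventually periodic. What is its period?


Run the CF algorithm for sqrt(248).
a_0 = floor(sqrt(248)) = 15; set m_0=0, q_0=1.
Recurrence: m' = q*a - m,  q' = (d - m'^2)/q,  a' = floor((a_0 + m')/q').
  step 1: m=15, q=23, a=1
  step 2: m=8, q=8, a=2
  step 3: m=8, q=23, a=1
  step 4: m=15, q=1, a=30
a_4 = 2*a_0 = 30, so the period closes here.
sqrt(248) = [15; 1, 2, 1, 30]
Period length = 4

4


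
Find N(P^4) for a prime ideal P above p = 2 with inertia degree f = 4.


N(P^a) = p^(a*f)
= 2^(4*4)
= 2^16
= 65536

65536


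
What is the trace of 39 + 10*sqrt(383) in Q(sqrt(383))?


Tr(a + b*sqrt(d)) = (a + b*sqrt(d)) + (a - b*sqrt(d)) = 2a
= 2 * (39)
= 78

78


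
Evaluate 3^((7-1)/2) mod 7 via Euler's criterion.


p = 7 is prime and the exponent is (p-1)/2 = 3, so by Euler's criterion 3^3 = (3/7) = +1 or -1 mod 7.
Compute by square-and-multiply:
  3 = 2 + 1 (binary 11)
  Repeated squaring mod 7: 3^1 = 3, 3^2 = 2
  3^3 = 3^2 * 3^1 = 2 * 3 mod 7
    2 * 3 = 6 = 6 mod 7
  3^3 = 6 mod 7
Result 6 = p - 1 = -1 mod 7: 3 is a quadratic non-residue mod 7. As a residue in [0, p-1] the value is 6.
3^3 mod 7 = 6

6


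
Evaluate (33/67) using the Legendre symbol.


p = 67 is prime, so compute (33/67) with the reciprocity algorithm (Jacobi-symbol steps: pull out 2s via (2/n), flip via reciprocity, reduce):
  reciprocity: (33/67) -> +(67/33)
  reduce: (1/33)
  (1/33) = 1
Product of signs = 1
(33/67) = 1

1


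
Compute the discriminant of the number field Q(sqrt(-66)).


For K = Q(sqrt(d)) with d squarefree: disc(K) = d if d = 1 mod 4, and disc(K) = 4d if d = 2 or 3 mod 4.
Here d = -66, and d mod 4 = 2.
d = 2 mod 4, not 1 (O_K = Z[sqrt(d)]), so disc(K) = 4d = 4 * (-66) = -264

-264


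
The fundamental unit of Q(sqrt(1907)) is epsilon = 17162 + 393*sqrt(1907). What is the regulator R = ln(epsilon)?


epsilon = 17162 + 393*sqrt(1907)
= 34324.0000
R = ln(34324.0000)
= 10.4436

10.4436


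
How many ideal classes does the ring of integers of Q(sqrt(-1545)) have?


K = Q(sqrt(-1545)). d mod 4 = 3, so D = disc(K) = 4d = -6180
h(K) equals the number of primitive reduced positive-definite forms (a, b, c) = a*x^2 + b*x*y + c*y^2 with b^2 - 4ac = D,
where reduced means |b| <= a <= c, with b >= 0 whenever |b| = a or a = c, and primitive means gcd(a, b, c) = 1.
Reduced forces 3a^2 <= |D| = 6180, so 1 <= a <= 45; b must have the parity of D, and c = (b^2 - D)/(4a) must be an integer >= a.
Enumerate a = 1..45, b in [-a, a]:
  a=1: (1, 0, 1545)  [1]
  a=2: (2, 2, 773)  [1]
  a=3: (3, 0, 515)  [1]
  a=4: none
  a=5: (5, 0, 309)  [1]
  a=6: (6, 6, 259)  [1]
  a=7: (7, -6, 222), (7, 6, 222)  [2]
  a=8..9: none
  a=10: (10, 10, 157)  [1]
  a=11..13: none
  a=14: (14, -6, 111), (14, 6, 111)  [2]
  a=15: (15, 0, 103)  [1]
  a=16: none
  a=17: (17, -12, 93), (17, 12, 93)  [2]
  a=18..20: none
  a=21: (21, -6, 74), (21, 6, 74)  [2]
  a=22..29: none
  a=30: (30, 30, 59)  [1]
  a=31: (31, -12, 51), (31, 12, 51)  [2]
  a=32..33: none
  a=34: (34, -22, 49), (34, 22, 49)  [2]
  a=35: (35, -20, 47), (35, 20, 47)  [2]
  a=36: none
  a=37: (37, -6, 42), (37, 6, 42)  [2]
  a=38..45: none
Total reduced forms: 1 + 1 + 1 + 1 + 1 + 2 + 1 + 2 + 1 + 2 + 2 + 1 + 2 + 2 + 2 + 2 = 24
h = 24

24
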